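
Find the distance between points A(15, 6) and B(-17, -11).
Using the distance formula: d = sqrt((x₂-x₁)² + (y₂-y₁)²)
dx = (-17) - 15 = -32
dy = (-11) - 6 = -17
d = sqrt((-32)² + (-17)²) = sqrt(1024 + 289) = sqrt(1313) = 36.24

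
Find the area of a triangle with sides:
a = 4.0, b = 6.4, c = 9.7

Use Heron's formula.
s = (a+b+c)/2 = (4.0+6.4+9.7)/2 = 10.05
A = √(s(s-a)(s-b)(s-c)) = √(10.05·6.05·3.65·0.35)
A = √77.6752 = 8.813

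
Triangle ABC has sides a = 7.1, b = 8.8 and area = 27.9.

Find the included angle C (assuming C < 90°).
Area = ½ab·sin(C)  →  sin(C) = 2·Area/(ab)
sin(C) = 2·27.9/(7.1·8.8) = 0.893086
C = arcsin(0.893086) = 63.26°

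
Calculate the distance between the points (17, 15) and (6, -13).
Using the distance formula: d = sqrt((x₂-x₁)² + (y₂-y₁)²)
dx = 6 - 17 = -11
dy = (-13) - 15 = -28
d = sqrt((-11)² + (-28)²) = sqrt(121 + 784) = sqrt(905) = 30.08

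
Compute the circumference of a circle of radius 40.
Circumference = 2 * pi * r
Circumference = 2 * pi * 40
Circumference = 251.33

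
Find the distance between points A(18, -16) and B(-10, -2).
Using the distance formula: d = sqrt((x₂-x₁)² + (y₂-y₁)²)
dx = (-10) - 18 = -28
dy = (-2) - (-16) = 14
d = sqrt((-28)² + 14²) = sqrt(784 + 196) = sqrt(980) = 31.30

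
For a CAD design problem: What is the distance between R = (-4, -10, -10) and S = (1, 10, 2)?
d = √[(5)² + (20)² + (12)²] = √569 = 23.85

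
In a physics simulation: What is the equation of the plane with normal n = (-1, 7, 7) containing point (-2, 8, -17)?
d = n·P = (-1)(-2) + (7)(8) + (7)(-17) = -61
Plane: -x + 7y + 7z = -61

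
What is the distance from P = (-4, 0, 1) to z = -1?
d = |0(-4) + 0(0) + 1(1) - (-1)| / √(0² + 0² + 1²) = 2/√1 = 2.0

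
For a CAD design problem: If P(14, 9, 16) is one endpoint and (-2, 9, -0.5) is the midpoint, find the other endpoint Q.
Q = (2×(-2) - 14, 2×9 - 9, 2×(-0.5) - 16) = (-18, 9, -17)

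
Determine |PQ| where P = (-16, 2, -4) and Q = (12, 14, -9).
d = √[(28)² + (12)² + (-5)²] = √953 = 30.87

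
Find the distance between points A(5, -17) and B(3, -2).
Using the distance formula: d = sqrt((x₂-x₁)² + (y₂-y₁)²)
dx = 3 - 5 = -2
dy = (-2) - (-17) = 15
d = sqrt((-2)² + 15²) = sqrt(4 + 225) = sqrt(229) = 15.13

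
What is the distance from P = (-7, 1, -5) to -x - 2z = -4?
d = |(-1)(-7) + 0(1) + (-2)(-5) - (-4)| / √((-1)² + 0² + (-2)²) = 21/√5 = 9.391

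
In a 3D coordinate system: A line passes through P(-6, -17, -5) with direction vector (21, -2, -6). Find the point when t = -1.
P(-1) = (-6 + 21(-1), -17 + (-2)(-1), -5 + (-6)(-1)) = (-27, -15, 1)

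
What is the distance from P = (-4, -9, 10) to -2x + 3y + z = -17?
d = |(-2)(-4) + 3(-9) + 1(10) - (-17)| / √((-2)² + 3² + 1²) = 8/√14 = 2.138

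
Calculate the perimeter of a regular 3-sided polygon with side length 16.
Perimeter = number of sides * side length
Perimeter = 3 * 16
Perimeter = 48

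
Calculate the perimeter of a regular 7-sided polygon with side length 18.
Perimeter = number of sides * side length
Perimeter = 7 * 18
Perimeter = 126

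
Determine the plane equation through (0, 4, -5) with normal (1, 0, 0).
d = n·P = (1)(0) + (0)(4) + (0)(-5) = 0
Plane: x = 0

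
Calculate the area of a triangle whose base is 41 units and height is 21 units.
Area = (1/2) * base * height
Area = (1/2) * 41 * 21
Area = 430.50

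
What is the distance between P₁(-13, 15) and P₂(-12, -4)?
Using the distance formula: d = sqrt((x₂-x₁)² + (y₂-y₁)²)
dx = (-12) - (-13) = 1
dy = (-4) - 15 = -19
d = sqrt(1² + (-19)²) = sqrt(1 + 361) = sqrt(362) = 19.03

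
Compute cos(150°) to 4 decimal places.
cos(150 degrees) = -0.866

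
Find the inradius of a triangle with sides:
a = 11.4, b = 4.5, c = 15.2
s = (a+b+c)/2 = (11.4+4.5+15.2)/2 = 15.55
Area = √(s(s-a)(s-b)(s-c)) = √(15.55·4.15·11.05·0.35) = 15.7981
r = Area/s = 15.7981/15.55 = 1.016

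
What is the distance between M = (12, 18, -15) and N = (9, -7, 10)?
d = √[(-3)² + (-25)² + (25)²] = √1259 = 35.48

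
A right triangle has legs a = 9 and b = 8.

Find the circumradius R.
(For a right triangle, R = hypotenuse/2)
Hypotenuse c = √(9² + 8²) = √145 = 12.0416
R = c/2 = 6.021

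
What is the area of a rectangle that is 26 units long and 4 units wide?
Area = length * width
Area = 26 * 4
Area = 104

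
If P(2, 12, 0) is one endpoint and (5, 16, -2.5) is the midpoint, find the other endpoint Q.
Q = (2×5 - 2, 2×16 - 12, 2×(-2.5) - 0) = (8, 20, -5)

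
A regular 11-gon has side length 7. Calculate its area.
For a regular 11-gon with side length s = 7:
Apothem a = s / (2*tan(pi/11)) = 7 / (2*tan(pi/11)) ≈ 11.9199
Perimeter P = 11 * 7 = 77
Area = (1/2) * P * a = (1/2) * 77 * 11.9199 = 458.92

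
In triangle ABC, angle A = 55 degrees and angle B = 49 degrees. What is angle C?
Sum of angles in a triangle = 180 degrees
Third angle = 180 - 55 - 49
Third angle = 76 degrees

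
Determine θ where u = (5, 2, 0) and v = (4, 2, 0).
u·v = 24, |u|² = 29, |v|² = 20
cos θ = 24/√580 ≈ 0.9965
θ ≈ 4.764°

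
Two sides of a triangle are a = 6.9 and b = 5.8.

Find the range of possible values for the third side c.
By the triangle inequality: |a - b| < c < a + b
|6.9 - 5.8| < c < 6.9 + 5.8
1.1 < c < 12.7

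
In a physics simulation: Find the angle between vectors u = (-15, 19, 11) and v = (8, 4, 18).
u·v = 154, |u|² = 707, |v|² = 404
cos θ = 154/√285628 ≈ 0.2882
θ ≈ 73.25°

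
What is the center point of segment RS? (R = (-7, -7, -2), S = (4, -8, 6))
Midpoint = ((-7+4)/2, (-7-8)/2, (-2+6)/2) = (-1.5, -7.5, 2)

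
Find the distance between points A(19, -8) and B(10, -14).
Using the distance formula: d = sqrt((x₂-x₁)² + (y₂-y₁)²)
dx = 10 - 19 = -9
dy = (-14) - (-8) = -6
d = sqrt((-9)² + (-6)²) = sqrt(81 + 36) = sqrt(117) = 10.82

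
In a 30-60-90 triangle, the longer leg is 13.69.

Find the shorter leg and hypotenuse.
In a 30-60-90 triangle, sides are in ratio 1 : √3 : 2.
Long leg = short leg·√3  →  short leg = 13.69/√3 = 7.904
Hypotenuse = 2·(short leg) = 2·13.69/√3 = 15.81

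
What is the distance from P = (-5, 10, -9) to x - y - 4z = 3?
d = |1(-5) + (-1)(10) + (-4)(-9) - (3)| / √(1² + (-1)² + (-4)²) = 18/√18 = 4.243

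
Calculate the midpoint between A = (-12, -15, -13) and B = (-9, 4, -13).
Midpoint = ((-12-9)/2, (-15+4)/2, (-13-13)/2) = (-10.5, -5.5, -13)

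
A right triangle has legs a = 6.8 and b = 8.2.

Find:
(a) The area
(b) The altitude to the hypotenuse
(a) Area = ½ab = ½·6.8·8.2 = 27.88
(b) Hypotenuse c = √(6.8² + 8.2²) = √113.48 = 10.6527
    Area = ½·c·h_c  →  h_c = 2·Area/c = 2·27.88/10.6527 = 5.234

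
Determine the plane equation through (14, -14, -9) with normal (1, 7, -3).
d = n·P = (1)(14) + (7)(-14) + (-3)(-9) = -57
Plane: x + 7y - 3z = -57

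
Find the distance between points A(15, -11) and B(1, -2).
Using the distance formula: d = sqrt((x₂-x₁)² + (y₂-y₁)²)
dx = 1 - 15 = -14
dy = (-2) - (-11) = 9
d = sqrt((-14)² + 9²) = sqrt(196 + 81) = sqrt(277) = 16.64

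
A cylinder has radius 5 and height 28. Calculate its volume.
Volume = pi * r² * h
Volume = pi * 5² * 28
Volume = pi * 25 * 28
Volume = pi * 700
Volume = 2199.11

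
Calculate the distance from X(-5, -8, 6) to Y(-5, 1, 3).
d = √[(0)² + (9)² + (-3)²] = √90 = 9.487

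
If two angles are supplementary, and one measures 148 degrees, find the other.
Supplementary angles sum to 180 degrees.
Other angle = 180 - 148
Other angle = 32 degrees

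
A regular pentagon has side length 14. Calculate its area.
For a regular 5-gon with side length s = 14:
Apothem a = s / (2*tan(pi/5)) = 14 / (2*tan(pi/5)) ≈ 9.6347
Perimeter P = 5 * 14 = 70
Area = (1/2) * P * a = (1/2) * 70 * 9.6347 = 337.21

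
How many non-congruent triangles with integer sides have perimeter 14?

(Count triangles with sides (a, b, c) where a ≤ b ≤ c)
With a ≤ b ≤ c and a + b + c = 14, the triangle inequality a + b > c gives c < 14/2, so c ≤ 6.
Iterate a from 1 to ⌊p/3⌋ = 4; for each a, b ranges from a to ⌊(p−a)/2⌋ with c = p − a − b, keeping only c ≥ b.
Triples: (2, 6, 6), (3, 5, 6), (4, 4, 6), …
Count = 4 triangles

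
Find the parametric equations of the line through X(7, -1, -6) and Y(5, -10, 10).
Direction vector d = Y - X = (-2, -9, 16)
x = 7 - 2t, y = -1 - 9t, z = -6 + 16t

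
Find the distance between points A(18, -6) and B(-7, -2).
Using the distance formula: d = sqrt((x₂-x₁)² + (y₂-y₁)²)
dx = (-7) - 18 = -25
dy = (-2) - (-6) = 4
d = sqrt((-25)² + 4²) = sqrt(625 + 16) = sqrt(641) = 25.32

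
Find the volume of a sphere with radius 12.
Volume = (4/3) * pi * r³
Volume = (4/3) * pi * 12³
Volume = (4/3) * pi * 1728
Volume = 7238.23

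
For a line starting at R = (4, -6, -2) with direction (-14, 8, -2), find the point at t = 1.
P(1) = (4 + (-14)(1), -6 + 8(1), -2 + (-2)(1)) = (-10, 2, -4)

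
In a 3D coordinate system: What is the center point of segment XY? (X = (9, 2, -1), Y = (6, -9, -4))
Midpoint = ((9+6)/2, (2-9)/2, (-1-4)/2) = (7.5, -3.5, -2.5)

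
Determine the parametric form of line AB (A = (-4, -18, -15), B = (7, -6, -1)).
Direction vector d = B - A = (11, 12, 14)
x = -4 + 11t, y = -18 + 12t, z = -15 + 14t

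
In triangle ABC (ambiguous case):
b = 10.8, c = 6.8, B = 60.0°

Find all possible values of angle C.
sin(C)/c = sin(B)/b  →  sin(C) = c·sin(B)/b = 6.8·sin(60.0°)/10.8 = 0.545275
C₁ = arcsin(0.545275) = 33.04°,  C₂ = 180° - C₁ = 146.96°
Check C₂: A = 180° - 60.0° - 146.96° = -26.96° ≤ 0, rejected
C = 33.04° (one solution)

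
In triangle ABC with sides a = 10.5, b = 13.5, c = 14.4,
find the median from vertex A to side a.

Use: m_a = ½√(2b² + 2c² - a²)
m_a = ½√(2·13.5² + 2·14.4² - 10.5²)
m_a = ½√(364.5 + 414.72 - 110.25) = ½√668.97 = 12.93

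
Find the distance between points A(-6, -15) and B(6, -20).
Using the distance formula: d = sqrt((x₂-x₁)² + (y₂-y₁)²)
dx = 6 - (-6) = 12
dy = (-20) - (-15) = -5
d = sqrt(12² + (-5)²) = sqrt(144 + 25) = sqrt(169) = 13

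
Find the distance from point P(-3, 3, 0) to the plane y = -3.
d = |0(-3) + 1(3) + 0(0) - (-3)| / √(0² + 1² + 0²) = 6/√1 = 6.0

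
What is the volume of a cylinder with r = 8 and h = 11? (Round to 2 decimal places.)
Volume = pi * r² * h
Volume = pi * 8² * 11
Volume = pi * 64 * 11
Volume = pi * 704
Volume = 2211.68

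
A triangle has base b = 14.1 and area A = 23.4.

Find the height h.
A = ½bh  →  h = 2A/b
h = 2·23.4/14.1 = 3.319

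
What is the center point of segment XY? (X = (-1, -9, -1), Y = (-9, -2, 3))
Midpoint = ((-1-9)/2, (-9-2)/2, (-1+3)/2) = (-5, -5.5, 1)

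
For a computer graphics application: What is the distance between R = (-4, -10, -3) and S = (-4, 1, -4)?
d = √[(0)² + (11)² + (-1)²] = √122 = 11.05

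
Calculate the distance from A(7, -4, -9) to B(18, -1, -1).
d = √[(11)² + (3)² + (8)²] = √194 = 13.93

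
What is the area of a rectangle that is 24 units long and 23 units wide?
Area = length * width
Area = 24 * 23
Area = 552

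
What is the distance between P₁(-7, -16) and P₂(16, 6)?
Using the distance formula: d = sqrt((x₂-x₁)² + (y₂-y₁)²)
dx = 16 - (-7) = 23
dy = 6 - (-16) = 22
d = sqrt(23² + 22²) = sqrt(529 + 484) = sqrt(1013) = 31.83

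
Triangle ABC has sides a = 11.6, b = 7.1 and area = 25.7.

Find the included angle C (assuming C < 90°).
Area = ½ab·sin(C)  →  sin(C) = 2·Area/(ab)
sin(C) = 2·25.7/(11.6·7.1) = 0.624089
C = arcsin(0.624089) = 38.62°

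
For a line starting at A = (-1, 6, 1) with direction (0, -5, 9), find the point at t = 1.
P(1) = (-1 + 0(1), 6 + (-5)(1), 1 + 9(1)) = (-1, 1, 10)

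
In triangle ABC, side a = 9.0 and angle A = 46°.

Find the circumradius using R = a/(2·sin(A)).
R = a/(2·sin(A)) = 9.0/(2·sin(46°))
R = 9.0/(2·0.719340) = 9.0/1.438680 = 6.256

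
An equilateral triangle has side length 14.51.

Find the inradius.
For an equilateral triangle, r = s/(2√3) where s is the side.
r = 14.51/(2√3) = 14.51/3.464102 = 4.189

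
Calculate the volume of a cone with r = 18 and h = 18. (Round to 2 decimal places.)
Volume = (1/3) * pi * r² * h
Volume = (1/3) * pi * 18² * 18
Volume = (1/3) * pi * 324 * 18
Volume = (1/3) * pi * 5832
Volume = 6107.26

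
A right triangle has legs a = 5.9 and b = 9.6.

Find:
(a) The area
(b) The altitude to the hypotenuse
(a) Area = ½ab = ½·5.9·9.6 = 28.32
(b) Hypotenuse c = √(5.9² + 9.6²) = √126.97 = 11.2681
    Area = ½·c·h_c  →  h_c = 2·Area/c = 2·28.32/11.2681 = 5.027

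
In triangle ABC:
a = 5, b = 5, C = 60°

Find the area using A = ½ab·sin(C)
A = ½·5·5·sin(60°) = ½·25·0.866025 = 10.83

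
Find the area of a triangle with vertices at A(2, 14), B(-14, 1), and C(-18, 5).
Using the coordinate formula: Area = (1/2)|x₁(y₂-y₃) + x₂(y₃-y₁) + x₃(y₁-y₂)|
Area = (1/2)|2(1-5) + (-14)(5-14) + (-18)(14-1)|
Area = (1/2)|2*(-4) + (-14)*(-9) + (-18)*13|
Area = (1/2)|(-8) + 126 + (-234)|
Area = (1/2)*116 = 58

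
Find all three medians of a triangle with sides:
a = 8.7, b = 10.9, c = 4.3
Using m_x = ½√(2y² + 2z² - x²):
m_a = ½√(2·10.9² + 2·4.3² - 8.7²) = ½√198.91 = 7.052
m_b = ½√(2·8.7² + 2·4.3² - 10.9²) = ½√69.55 = 4.17
m_c = ½√(2·8.7² + 2·10.9² - 4.3²) = ½√370.51 = 9.624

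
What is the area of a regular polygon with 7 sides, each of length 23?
For a regular 7-gon with side length s = 23:
Apothem a = s / (2*tan(pi/7)) = 23 / (2*tan(pi/7)) ≈ 23.88
Perimeter P = 7 * 23 = 161
Area = (1/2) * P * a = (1/2) * 161 * 23.88 = 1922.34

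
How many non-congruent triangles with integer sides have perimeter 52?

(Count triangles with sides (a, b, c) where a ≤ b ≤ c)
With a ≤ b ≤ c and a + b + c = 52, the triangle inequality a + b > c gives c < 52/2, so c ≤ 25.
Iterate a from 1 to ⌊p/3⌋ = 17; for each a, b ranges from a to ⌊(p−a)/2⌋ with c = p − a − b, keeping only c ≥ b.
Triples: (2, 25, 25), (3, 24, 25), (4, 23, 25), …
Count = 56 triangles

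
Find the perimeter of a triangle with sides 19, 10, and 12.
Perimeter = sum of all sides
Perimeter = 19 + 10 + 12
Perimeter = 41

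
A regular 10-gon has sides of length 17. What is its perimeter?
Perimeter = number of sides * side length
Perimeter = 10 * 17
Perimeter = 170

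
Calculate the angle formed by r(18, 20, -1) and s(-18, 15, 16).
r·s = -40, |r|² = 725, |s|² = 805
cos θ = -40/√583625 ≈ -0.05236
θ ≈ 93.0°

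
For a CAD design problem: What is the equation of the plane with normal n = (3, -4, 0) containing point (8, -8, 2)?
d = n·P = (3)(8) + (-4)(-8) + (0)(2) = 56
Plane: 3x - 4y = 56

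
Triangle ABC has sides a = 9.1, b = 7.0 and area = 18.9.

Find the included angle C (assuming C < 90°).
Area = ½ab·sin(C)  →  sin(C) = 2·Area/(ab)
sin(C) = 2·18.9/(9.1·7.0) = 0.593407
C = arcsin(0.593407) = 36.4°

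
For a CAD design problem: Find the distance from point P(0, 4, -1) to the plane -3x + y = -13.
d = |(-3)(0) + 1(4) + 0(-1) - (-13)| / √((-3)² + 1² + 0²) = 17/√10 = 5.376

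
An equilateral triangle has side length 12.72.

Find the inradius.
For an equilateral triangle, r = s/(2√3) where s is the side.
r = 12.72/(2√3) = 12.72/3.464102 = 3.672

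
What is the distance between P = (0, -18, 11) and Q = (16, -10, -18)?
d = √[(16)² + (8)² + (-29)²] = √1161 = 34.07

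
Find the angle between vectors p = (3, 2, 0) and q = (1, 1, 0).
p·q = 5, |p|² = 13, |q|² = 2
cos θ = 5/√26 ≈ 0.9806
θ ≈ 11.31°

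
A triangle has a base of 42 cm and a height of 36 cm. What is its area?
Area = (1/2) * base * height
Area = (1/2) * 42 * 36
Area = 756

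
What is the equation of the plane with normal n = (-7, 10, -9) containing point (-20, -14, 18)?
d = n·P = (-7)(-20) + (10)(-14) + (-9)(18) = -162
Plane: -7x + 10y - 9z = -162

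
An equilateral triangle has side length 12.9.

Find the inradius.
For an equilateral triangle, r = s/(2√3) where s is the side.
r = 12.9/(2√3) = 12.9/3.464102 = 3.724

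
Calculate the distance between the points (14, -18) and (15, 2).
Using the distance formula: d = sqrt((x₂-x₁)² + (y₂-y₁)²)
dx = 15 - 14 = 1
dy = 2 - (-18) = 20
d = sqrt(1² + 20²) = sqrt(1 + 400) = sqrt(401) = 20.02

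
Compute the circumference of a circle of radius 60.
Circumference = 2 * pi * r
Circumference = 2 * pi * 60
Circumference = 376.99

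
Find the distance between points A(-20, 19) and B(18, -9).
Using the distance formula: d = sqrt((x₂-x₁)² + (y₂-y₁)²)
dx = 18 - (-20) = 38
dy = (-9) - 19 = -28
d = sqrt(38² + (-28)²) = sqrt(1444 + 784) = sqrt(2228) = 47.20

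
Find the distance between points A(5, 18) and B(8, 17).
Using the distance formula: d = sqrt((x₂-x₁)² + (y₂-y₁)²)
dx = 8 - 5 = 3
dy = 17 - 18 = -1
d = sqrt(3² + (-1)²) = sqrt(9 + 1) = sqrt(10) = 3.16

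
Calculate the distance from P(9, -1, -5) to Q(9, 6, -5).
d = √[(0)² + (7)² + (0)²] = √49 = 7.0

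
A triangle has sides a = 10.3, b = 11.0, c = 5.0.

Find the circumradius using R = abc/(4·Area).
s = (a+b+c)/2 = 13.15
Area = √(s(s-a)(s-b)(s-c)) = √(13.15·2.85·2.15·8.15) = 25.6261
R = abc/(4·Area) = (10.3·11.0·5.0)/(4·25.6261) = 566.5/102.5044 = 5.527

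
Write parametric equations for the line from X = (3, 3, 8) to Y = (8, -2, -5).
Direction vector d = Y - X = (5, -5, -13)
x = 3 + 5t, y = 3 - 5t, z = 8 - 13t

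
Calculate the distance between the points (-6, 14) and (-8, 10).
Using the distance formula: d = sqrt((x₂-x₁)² + (y₂-y₁)²)
dx = (-8) - (-6) = -2
dy = 10 - 14 = -4
d = sqrt((-2)² + (-4)²) = sqrt(4 + 16) = sqrt(20) = 4.47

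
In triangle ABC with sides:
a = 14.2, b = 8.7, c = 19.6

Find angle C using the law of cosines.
cos(C) = (a² + b² - c²)/(2ab)
cos(C) = (14.2² + 8.7² - 19.6²)/(2·14.2·8.7) = -106.83/247.08 = -0.432370
C = arccos(-0.432370) = 115.6°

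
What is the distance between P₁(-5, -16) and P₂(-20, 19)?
Using the distance formula: d = sqrt((x₂-x₁)² + (y₂-y₁)²)
dx = (-20) - (-5) = -15
dy = 19 - (-16) = 35
d = sqrt((-15)² + 35²) = sqrt(225 + 1225) = sqrt(1450) = 38.08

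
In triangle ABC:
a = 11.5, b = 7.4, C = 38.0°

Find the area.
Using A = ½ab·sin(C):
A = ½·11.5·7.4·sin(38.0°) = ½·85.1·0.615661 = 26.2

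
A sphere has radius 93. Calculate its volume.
Volume = (4/3) * pi * r³
Volume = (4/3) * pi * 93³
Volume = (4/3) * pi * 804357
Volume = 3369282.72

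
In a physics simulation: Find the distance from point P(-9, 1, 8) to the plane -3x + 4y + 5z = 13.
d = |(-3)(-9) + 4(1) + 5(8) - (13)| / √((-3)² + 4² + 5²) = 58/√50 = 8.202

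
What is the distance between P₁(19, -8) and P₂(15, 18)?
Using the distance formula: d = sqrt((x₂-x₁)² + (y₂-y₁)²)
dx = 15 - 19 = -4
dy = 18 - (-8) = 26
d = sqrt((-4)² + 26²) = sqrt(16 + 676) = sqrt(692) = 26.31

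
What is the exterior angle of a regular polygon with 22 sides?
Exterior angle of a regular n-gon = 360/n
Exterior angle = 360/22
Exterior angle = 16.36 degrees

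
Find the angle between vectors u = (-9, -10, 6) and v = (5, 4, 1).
u·v = -79, |u|² = 217, |v|² = 42
cos θ = -79/√9114 ≈ -0.8275
θ ≈ 145.8°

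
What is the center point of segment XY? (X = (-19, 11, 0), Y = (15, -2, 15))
Midpoint = ((-19+15)/2, (11-2)/2, (0+15)/2) = (-2, 4.5, 7.5)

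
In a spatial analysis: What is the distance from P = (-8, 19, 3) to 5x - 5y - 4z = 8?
d = |5(-8) + (-5)(19) + (-4)(3) - (8)| / √(5² + (-5)² + (-4)²) = 155/√66 = 19.08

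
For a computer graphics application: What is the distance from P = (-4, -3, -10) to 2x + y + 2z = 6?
d = |2(-4) + 1(-3) + 2(-10) - (6)| / √(2² + 1² + 2²) = 37/√9 = 12.33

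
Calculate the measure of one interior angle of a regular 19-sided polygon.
Interior angle of a regular n-gon = (n-2)*180/n
Interior angle = (19-2)*180/19
Interior angle = 17*180/19
Interior angle = 3060/19
Interior angle = 161.05 degrees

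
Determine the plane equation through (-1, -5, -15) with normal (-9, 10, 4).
d = n·P = (-9)(-1) + (10)(-5) + (4)(-15) = -101
Plane: -9x + 10y + 4z = -101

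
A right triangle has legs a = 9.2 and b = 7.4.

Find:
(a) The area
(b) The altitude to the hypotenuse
(a) Area = ½ab = ½·9.2·7.4 = 34.04
(b) Hypotenuse c = √(9.2² + 7.4²) = √139.4 = 11.8068
    Area = ½·c·h_c  →  h_c = 2·Area/c = 2·34.04/11.8068 = 5.766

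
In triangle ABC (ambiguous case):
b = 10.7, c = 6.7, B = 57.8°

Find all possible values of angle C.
sin(C)/c = sin(B)/b  →  sin(C) = c·sin(B)/b = 6.7·sin(57.8°)/10.7 = 0.529859
C₁ = arcsin(0.529859) = 32°,  C₂ = 180° - C₁ = 148°
Check C₂: A = 180° - 57.8° - 148° = -25.8° ≤ 0, rejected
C = 32° (one solution)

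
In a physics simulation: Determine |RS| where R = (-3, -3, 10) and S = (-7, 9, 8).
d = √[(-4)² + (12)² + (-2)²] = √164 = 12.81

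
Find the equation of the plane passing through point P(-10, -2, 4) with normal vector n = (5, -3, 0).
d = n·P = (5)(-10) + (-3)(-2) + (0)(4) = -44
Plane: 5x - 3y = -44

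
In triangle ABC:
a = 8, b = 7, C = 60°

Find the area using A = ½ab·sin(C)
A = ½·8·7·sin(60°) = ½·56·0.866025 = 24.25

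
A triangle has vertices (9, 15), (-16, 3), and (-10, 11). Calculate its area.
Using the coordinate formula: Area = (1/2)|x₁(y₂-y₃) + x₂(y₃-y₁) + x₃(y₁-y₂)|
Area = (1/2)|9(3-11) + (-16)(11-15) + (-10)(15-3)|
Area = (1/2)|9*(-8) + (-16)*(-4) + (-10)*12|
Area = (1/2)|(-72) + 64 + (-120)|
Area = (1/2)*128 = 64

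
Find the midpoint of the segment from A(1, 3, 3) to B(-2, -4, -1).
Midpoint = ((1-2)/2, (3-4)/2, (3-1)/2) = (-0.5, -0.5, 1)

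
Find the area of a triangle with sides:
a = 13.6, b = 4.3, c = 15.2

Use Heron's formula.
s = (a+b+c)/2 = (13.6+4.3+15.2)/2 = 16.55
A = √(s(s-a)(s-b)(s-c)) = √(16.55·2.95·12.25·1.35)
A = √807.402 = 28.41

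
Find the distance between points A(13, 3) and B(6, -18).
Using the distance formula: d = sqrt((x₂-x₁)² + (y₂-y₁)²)
dx = 6 - 13 = -7
dy = (-18) - 3 = -21
d = sqrt((-7)² + (-21)²) = sqrt(49 + 441) = sqrt(490) = 22.14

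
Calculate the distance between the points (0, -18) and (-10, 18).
Using the distance formula: d = sqrt((x₂-x₁)² + (y₂-y₁)²)
dx = (-10) - 0 = -10
dy = 18 - (-18) = 36
d = sqrt((-10)² + 36²) = sqrt(100 + 1296) = sqrt(1396) = 37.36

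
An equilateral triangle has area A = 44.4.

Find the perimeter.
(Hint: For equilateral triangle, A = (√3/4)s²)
A = (√3/4)s²  →  s² = 4A/√3 = 4·44.4/√3 = 102.537
s = 10.1261
Perimeter = 3s = 30.38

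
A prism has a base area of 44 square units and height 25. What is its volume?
Volume = base area * height
Volume = 44 * 25
Volume = 1100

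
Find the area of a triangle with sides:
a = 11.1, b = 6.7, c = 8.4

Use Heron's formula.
s = (a+b+c)/2 = (11.1+6.7+8.4)/2 = 13.1
A = √(s(s-a)(s-b)(s-c)) = √(13.1·2·6.4·4.7)
A = √788.096 = 28.07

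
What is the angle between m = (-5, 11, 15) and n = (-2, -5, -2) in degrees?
m·n = -75, |m|² = 371, |n|² = 33
cos θ = -75/√12243 ≈ -0.6778
θ ≈ 132.7°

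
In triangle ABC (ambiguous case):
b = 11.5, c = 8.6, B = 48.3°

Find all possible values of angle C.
sin(C)/c = sin(B)/b  →  sin(C) = c·sin(B)/b = 8.6·sin(48.3°)/11.5 = 0.558356
C₁ = arcsin(0.558356) = 33.94°,  C₂ = 180° - C₁ = 146.06°
Check C₂: A = 180° - 48.3° - 146.06° = -14.36° ≤ 0, rejected
C = 33.94° (one solution)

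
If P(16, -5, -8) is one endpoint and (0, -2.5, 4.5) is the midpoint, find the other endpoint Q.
Q = (2×0 - 16, 2×(-2.5) - (-5), 2×4.5 - (-8)) = (-16, 0, 17)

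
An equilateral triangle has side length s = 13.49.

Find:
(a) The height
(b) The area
(a) Height h = s·√3/2 = 13.49·√3/2 = 11.68
(b) Area = (√3/4)·s² = (√3/4)·13.49² = (√3/4)·181.98 = 78.8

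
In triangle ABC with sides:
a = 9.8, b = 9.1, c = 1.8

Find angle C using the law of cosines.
cos(C) = (a² + b² - c²)/(2ab)
cos(C) = (9.8² + 9.1² - 1.8²)/(2·9.8·9.1) = 175.61/178.36 = 0.984582
C = arccos(0.984582) = 10.07°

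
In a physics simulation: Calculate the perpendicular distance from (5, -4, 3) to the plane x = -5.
d = |1(5) + 0(-4) + 0(3) - (-5)| / √(1² + 0² + 0²) = 10/√1 = 10.0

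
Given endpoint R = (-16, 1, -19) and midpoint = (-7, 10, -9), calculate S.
S = (2×(-7) - (-16), 2×10 - 1, 2×(-9) - (-19)) = (2, 19, 1)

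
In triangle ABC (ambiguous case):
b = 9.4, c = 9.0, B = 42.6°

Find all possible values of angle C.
sin(C)/c = sin(B)/b  →  sin(C) = c·sin(B)/b = 9.0·sin(42.6°)/9.4 = 0.648073
C₁ = arcsin(0.648073) = 40.4°,  C₂ = 180° - C₁ = 139.6°
Check C₂: A = 180° - 42.6° - 139.6° = -2.2° ≤ 0, rejected
C = 40.4° (one solution)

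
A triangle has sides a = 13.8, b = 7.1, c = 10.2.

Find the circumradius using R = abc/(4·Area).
s = (a+b+c)/2 = 15.55
Area = √(s(s-a)(s-b)(s-c)) = √(15.55·1.75·8.45·5.35) = 35.0743
R = abc/(4·Area) = (13.8·7.1·10.2)/(4·35.0743) = 999.396/140.2972 = 7.123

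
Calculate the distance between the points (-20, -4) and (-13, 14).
Using the distance formula: d = sqrt((x₂-x₁)² + (y₂-y₁)²)
dx = (-13) - (-20) = 7
dy = 14 - (-4) = 18
d = sqrt(7² + 18²) = sqrt(49 + 324) = sqrt(373) = 19.31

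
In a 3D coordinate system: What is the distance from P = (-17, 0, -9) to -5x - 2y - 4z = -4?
d = |(-5)(-17) + (-2)(0) + (-4)(-9) - (-4)| / √((-5)² + (-2)² + (-4)²) = 125/√45 = 18.63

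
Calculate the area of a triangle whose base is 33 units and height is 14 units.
Area = (1/2) * base * height
Area = (1/2) * 33 * 14
Area = 231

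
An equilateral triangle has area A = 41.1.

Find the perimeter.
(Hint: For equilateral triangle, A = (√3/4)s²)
A = (√3/4)s²  →  s² = 4A/√3 = 4·41.1/√3 = 94.9164
s = 9.7425
Perimeter = 3s = 29.23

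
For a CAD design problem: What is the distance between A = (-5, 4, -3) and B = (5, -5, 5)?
d = √[(10)² + (-9)² + (8)²] = √245 = 15.65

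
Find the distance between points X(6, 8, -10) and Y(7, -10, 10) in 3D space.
d = √[(1)² + (-18)² + (20)²] = √725 = 26.93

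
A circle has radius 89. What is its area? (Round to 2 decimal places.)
Area = pi * r²
Area = pi * 89²
Area = pi * 7921
Area = 24884.56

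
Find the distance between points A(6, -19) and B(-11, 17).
Using the distance formula: d = sqrt((x₂-x₁)² + (y₂-y₁)²)
dx = (-11) - 6 = -17
dy = 17 - (-19) = 36
d = sqrt((-17)² + 36²) = sqrt(289 + 1296) = sqrt(1585) = 39.81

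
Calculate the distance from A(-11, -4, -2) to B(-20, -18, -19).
d = √[(-9)² + (-14)² + (-17)²] = √566 = 23.79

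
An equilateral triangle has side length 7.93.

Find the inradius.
For an equilateral triangle, r = s/(2√3) where s is the side.
r = 7.93/(2√3) = 7.93/3.464102 = 2.289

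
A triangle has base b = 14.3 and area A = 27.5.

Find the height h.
A = ½bh  →  h = 2A/b
h = 2·27.5/14.3 = 3.846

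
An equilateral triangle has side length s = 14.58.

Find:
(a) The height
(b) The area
(a) Height h = s·√3/2 = 14.58·√3/2 = 12.63
(b) Area = (√3/4)·s² = (√3/4)·14.58² = (√3/4)·212.576 = 92.05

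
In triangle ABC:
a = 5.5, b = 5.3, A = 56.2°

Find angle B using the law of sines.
sin(B)/b = sin(A)/a
sin(B) = b·sin(A)/a = 5.3·sin(56.2°)/5.5 = 0.800767
B = arcsin(0.800767) = 53.2°  (b ≤ a, so B ≤ A and the acute solution is unique)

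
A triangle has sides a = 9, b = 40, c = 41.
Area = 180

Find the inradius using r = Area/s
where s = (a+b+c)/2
s = (9+40+41)/2 = 45
r = Area/s = 180/45 = 4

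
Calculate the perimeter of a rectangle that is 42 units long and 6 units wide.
Perimeter = 2 * (length + width)
Perimeter = 2 * (42 + 6)
Perimeter = 2 * 48
Perimeter = 96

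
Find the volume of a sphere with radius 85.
Volume = (4/3) * pi * r³
Volume = (4/3) * pi * 85³
Volume = (4/3) * pi * 614125
Volume = 2572440.78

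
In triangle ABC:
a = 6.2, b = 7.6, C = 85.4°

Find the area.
Using A = ½ab·sin(C):
A = ½·6.2·7.6·sin(85.4°) = ½·47.12·0.996779 = 23.48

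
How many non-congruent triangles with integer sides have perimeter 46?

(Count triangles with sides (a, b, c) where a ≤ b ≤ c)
With a ≤ b ≤ c and a + b + c = 46, the triangle inequality a + b > c gives c < 46/2, so c ≤ 22.
Iterate a from 1 to ⌊p/3⌋ = 15; for each a, b ranges from a to ⌊(p−a)/2⌋ with c = p − a − b, keeping only c ≥ b.
Triples: (2, 22, 22), (3, 21, 22), (4, 20, 22), …
Count = 44 triangles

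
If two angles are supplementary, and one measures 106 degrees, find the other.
Supplementary angles sum to 180 degrees.
Other angle = 180 - 106
Other angle = 74 degrees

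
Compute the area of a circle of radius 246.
Area = pi * r²
Area = pi * 246²
Area = pi * 60516
Area = 190116.62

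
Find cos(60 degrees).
cos(60 degrees) = 1/2
Decimal approximation: 0.5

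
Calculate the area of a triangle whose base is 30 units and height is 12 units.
Area = (1/2) * base * height
Area = (1/2) * 30 * 12
Area = 180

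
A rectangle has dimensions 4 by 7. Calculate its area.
Area = length * width
Area = 4 * 7
Area = 28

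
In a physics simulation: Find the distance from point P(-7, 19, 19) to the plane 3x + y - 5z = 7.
d = |3(-7) + 1(19) + (-5)(19) - (7)| / √(3² + 1² + (-5)²) = 104/√35 = 17.58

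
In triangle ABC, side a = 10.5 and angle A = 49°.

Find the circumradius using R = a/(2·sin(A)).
R = a/(2·sin(A)) = 10.5/(2·sin(49°))
R = 10.5/(2·0.754710) = 10.5/1.509419 = 6.956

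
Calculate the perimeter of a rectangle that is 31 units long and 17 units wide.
Perimeter = 2 * (length + width)
Perimeter = 2 * (31 + 17)
Perimeter = 2 * 48
Perimeter = 96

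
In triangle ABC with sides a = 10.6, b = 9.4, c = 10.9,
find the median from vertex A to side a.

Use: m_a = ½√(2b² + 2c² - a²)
m_a = ½√(2·9.4² + 2·10.9² - 10.6²)
m_a = ½√(176.72 + 237.62 - 112.36) = ½√301.98 = 8.689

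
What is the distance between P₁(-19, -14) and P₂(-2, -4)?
Using the distance formula: d = sqrt((x₂-x₁)² + (y₂-y₁)²)
dx = (-2) - (-19) = 17
dy = (-4) - (-14) = 10
d = sqrt(17² + 10²) = sqrt(289 + 100) = sqrt(389) = 19.72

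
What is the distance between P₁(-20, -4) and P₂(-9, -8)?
Using the distance formula: d = sqrt((x₂-x₁)² + (y₂-y₁)²)
dx = (-9) - (-20) = 11
dy = (-8) - (-4) = -4
d = sqrt(11² + (-4)²) = sqrt(121 + 16) = sqrt(137) = 11.70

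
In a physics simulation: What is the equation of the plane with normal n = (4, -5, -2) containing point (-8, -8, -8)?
d = n·P = (4)(-8) + (-5)(-8) + (-2)(-8) = 24
Plane: 4x - 5y - 2z = 24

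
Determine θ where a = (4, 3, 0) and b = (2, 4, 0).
a·b = 20, |a|² = 25, |b|² = 20
cos θ = 20/√500 ≈ 0.8944
θ ≈ 26.57°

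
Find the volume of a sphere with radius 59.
Volume = (4/3) * pi * r³
Volume = (4/3) * pi * 59³
Volume = (4/3) * pi * 205379
Volume = 860289.54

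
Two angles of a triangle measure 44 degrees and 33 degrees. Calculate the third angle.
Sum of angles in a triangle = 180 degrees
Third angle = 180 - 44 - 33
Third angle = 103 degrees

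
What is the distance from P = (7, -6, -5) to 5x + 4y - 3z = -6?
d = |5(7) + 4(-6) + (-3)(-5) - (-6)| / √(5² + 4² + (-3)²) = 32/√50 = 4.525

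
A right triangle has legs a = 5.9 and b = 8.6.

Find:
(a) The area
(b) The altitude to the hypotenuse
(a) Area = ½ab = ½·5.9·8.6 = 25.37
(b) Hypotenuse c = √(5.9² + 8.6²) = √108.77 = 10.4293
    Area = ½·c·h_c  →  h_c = 2·Area/c = 2·25.37/10.4293 = 4.865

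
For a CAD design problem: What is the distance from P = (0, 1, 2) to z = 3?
d = |0(0) + 0(1) + 1(2) - (3)| / √(0² + 0² + 1²) = 1/√1 = 1.0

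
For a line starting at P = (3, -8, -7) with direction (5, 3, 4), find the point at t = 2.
P(2) = (3 + 5(2), -8 + 3(2), -7 + 4(2)) = (13, -2, 1)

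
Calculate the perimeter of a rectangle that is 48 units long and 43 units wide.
Perimeter = 2 * (length + width)
Perimeter = 2 * (48 + 43)
Perimeter = 2 * 91
Perimeter = 182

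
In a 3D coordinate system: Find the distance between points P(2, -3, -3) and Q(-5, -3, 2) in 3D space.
d = √[(-7)² + (0)² + (5)²] = √74 = 8.602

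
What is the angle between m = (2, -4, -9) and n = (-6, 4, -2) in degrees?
m·n = -10, |m|² = 101, |n|² = 56
cos θ = -10/√5656 ≈ -0.133
θ ≈ 97.64°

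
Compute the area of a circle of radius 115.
Area = pi * r²
Area = pi * 115²
Area = pi * 13225
Area = 41547.56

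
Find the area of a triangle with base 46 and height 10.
Area = (1/2) * base * height
Area = (1/2) * 46 * 10
Area = 230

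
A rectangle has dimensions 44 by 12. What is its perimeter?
Perimeter = 2 * (length + width)
Perimeter = 2 * (44 + 12)
Perimeter = 2 * 56
Perimeter = 112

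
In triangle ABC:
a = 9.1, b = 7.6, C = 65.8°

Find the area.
Using A = ½ab·sin(C):
A = ½·9.1·7.6·sin(65.8°) = ½·69.16·0.912120 = 31.54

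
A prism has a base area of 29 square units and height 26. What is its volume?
Volume = base area * height
Volume = 29 * 26
Volume = 754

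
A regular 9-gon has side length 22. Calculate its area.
For a regular 9-gon with side length s = 22:
Apothem a = s / (2*tan(pi/9)) = 22 / (2*tan(pi/9)) ≈ 30.22225
Perimeter P = 9 * 22 = 198
Area = (1/2) * P * a = (1/2) * 198 * 30.22225 = 2992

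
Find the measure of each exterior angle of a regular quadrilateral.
Exterior angle of a regular n-gon = 360/n
Exterior angle = 360/4
Exterior angle = 90 degrees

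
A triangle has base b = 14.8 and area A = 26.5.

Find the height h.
A = ½bh  →  h = 2A/b
h = 2·26.5/14.8 = 3.581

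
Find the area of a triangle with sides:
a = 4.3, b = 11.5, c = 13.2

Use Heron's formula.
s = (a+b+c)/2 = (4.3+11.5+13.2)/2 = 14.5
A = √(s(s-a)(s-b)(s-c)) = √(14.5·10.2·3·1.3)
A = √576.81 = 24.02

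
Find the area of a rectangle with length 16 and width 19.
Area = length * width
Area = 16 * 19
Area = 304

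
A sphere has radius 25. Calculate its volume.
Volume = (4/3) * pi * r³
Volume = (4/3) * pi * 25³
Volume = (4/3) * pi * 15625
Volume = 65449.85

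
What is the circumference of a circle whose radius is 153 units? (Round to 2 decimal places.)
Circumference = 2 * pi * r
Circumference = 2 * pi * 153
Circumference = 961.33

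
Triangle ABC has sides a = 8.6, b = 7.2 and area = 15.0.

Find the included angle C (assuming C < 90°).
Area = ½ab·sin(C)  →  sin(C) = 2·Area/(ab)
sin(C) = 2·15.0/(8.6·7.2) = 0.484496
C = arcsin(0.484496) = 28.98°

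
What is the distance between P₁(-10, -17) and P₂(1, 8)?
Using the distance formula: d = sqrt((x₂-x₁)² + (y₂-y₁)²)
dx = 1 - (-10) = 11
dy = 8 - (-17) = 25
d = sqrt(11² + 25²) = sqrt(121 + 625) = sqrt(746) = 27.31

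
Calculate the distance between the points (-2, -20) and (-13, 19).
Using the distance formula: d = sqrt((x₂-x₁)² + (y₂-y₁)²)
dx = (-13) - (-2) = -11
dy = 19 - (-20) = 39
d = sqrt((-11)² + 39²) = sqrt(121 + 1521) = sqrt(1642) = 40.52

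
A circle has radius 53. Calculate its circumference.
Circumference = 2 * pi * r
Circumference = 2 * pi * 53
Circumference = 333.01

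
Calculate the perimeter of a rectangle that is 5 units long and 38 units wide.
Perimeter = 2 * (length + width)
Perimeter = 2 * (5 + 38)
Perimeter = 2 * 43
Perimeter = 86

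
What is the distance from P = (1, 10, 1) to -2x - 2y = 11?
d = |(-2)(1) + (-2)(10) + 0(1) - (11)| / √((-2)² + (-2)² + 0²) = 33/√8 = 11.67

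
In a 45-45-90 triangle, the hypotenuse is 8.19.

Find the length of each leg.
In a 45-45-90 triangle, hypotenuse = leg·√2  →  leg = hypotenuse/√2
leg = 8.19/√2 = 5.791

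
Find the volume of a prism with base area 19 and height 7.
Volume = base area * height
Volume = 19 * 7
Volume = 133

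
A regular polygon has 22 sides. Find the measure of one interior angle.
Interior angle of a regular n-gon = (n-2)*180/n
Interior angle = (22-2)*180/22
Interior angle = 20*180/22
Interior angle = 3600/22
Interior angle = 163.64 degrees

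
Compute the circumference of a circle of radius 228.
Circumference = 2 * pi * r
Circumference = 2 * pi * 228
Circumference = 1432.57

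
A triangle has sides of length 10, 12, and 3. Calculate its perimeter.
Perimeter = sum of all sides
Perimeter = 10 + 12 + 3
Perimeter = 25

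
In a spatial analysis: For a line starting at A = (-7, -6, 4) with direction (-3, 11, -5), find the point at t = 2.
P(2) = (-7 + (-3)(2), -6 + 11(2), 4 + (-5)(2)) = (-13, 16, -6)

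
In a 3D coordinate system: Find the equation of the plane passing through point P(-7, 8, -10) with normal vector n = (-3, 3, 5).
d = n·P = (-3)(-7) + (3)(8) + (5)(-10) = -5
Plane: -3x + 3y + 5z = -5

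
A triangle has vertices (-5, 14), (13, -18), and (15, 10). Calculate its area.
Using the coordinate formula: Area = (1/2)|x₁(y₂-y₃) + x₂(y₃-y₁) + x₃(y₁-y₂)|
Area = (1/2)|(-5)((-18)-10) + 13(10-14) + 15(14-(-18))|
Area = (1/2)|(-5)*(-28) + 13*(-4) + 15*32|
Area = (1/2)|140 + (-52) + 480|
Area = (1/2)*568 = 284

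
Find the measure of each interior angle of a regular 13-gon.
Interior angle of a regular n-gon = (n-2)*180/n
Interior angle = (13-2)*180/13
Interior angle = 11*180/13
Interior angle = 1980/13
Interior angle = 152.31 degrees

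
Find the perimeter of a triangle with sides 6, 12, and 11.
Perimeter = sum of all sides
Perimeter = 6 + 12 + 11
Perimeter = 29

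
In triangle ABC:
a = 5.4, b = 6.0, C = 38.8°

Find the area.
Using A = ½ab·sin(C):
A = ½·5.4·6.0·sin(38.8°) = ½·32.4·0.626604 = 10.15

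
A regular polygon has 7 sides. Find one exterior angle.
Exterior angle of a regular n-gon = 360/n
Exterior angle = 360/7
Exterior angle = 51.43 degrees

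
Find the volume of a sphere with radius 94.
Volume = (4/3) * pi * r³
Volume = (4/3) * pi * 94³
Volume = (4/3) * pi * 830584
Volume = 3479142.12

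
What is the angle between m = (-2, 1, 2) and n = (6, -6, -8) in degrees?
m·n = -34, |m|² = 9, |n|² = 136
cos θ = -34/√1224 ≈ -0.9718
θ ≈ 166.4°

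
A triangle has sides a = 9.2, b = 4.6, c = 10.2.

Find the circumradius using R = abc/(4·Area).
s = (a+b+c)/2 = 12
Area = √(s(s-a)(s-b)(s-c)) = √(12·2.8·7.4·1.8) = 21.1554
R = abc/(4·Area) = (9.2·4.6·10.2)/(4·21.1554) = 431.664/84.6216 = 5.101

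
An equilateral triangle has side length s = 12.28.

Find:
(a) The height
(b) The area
(a) Height h = s·√3/2 = 12.28·√3/2 = 10.63
(b) Area = (√3/4)·s² = (√3/4)·12.28² = (√3/4)·150.798 = 65.3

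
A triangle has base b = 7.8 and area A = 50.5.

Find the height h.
A = ½bh  →  h = 2A/b
h = 2·50.5/7.8 = 12.95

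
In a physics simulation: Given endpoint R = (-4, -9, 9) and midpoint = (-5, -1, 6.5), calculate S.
S = (2×(-5) - (-4), 2×(-1) - (-9), 2×6.5 - 9) = (-6, 7, 4)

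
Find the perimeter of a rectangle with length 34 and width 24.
Perimeter = 2 * (length + width)
Perimeter = 2 * (34 + 24)
Perimeter = 2 * 58
Perimeter = 116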